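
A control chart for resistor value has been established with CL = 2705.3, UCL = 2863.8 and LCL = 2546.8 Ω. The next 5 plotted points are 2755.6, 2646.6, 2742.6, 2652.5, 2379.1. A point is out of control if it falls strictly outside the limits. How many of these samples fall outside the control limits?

Compare each point to [2546.8, 2863.8]: sample 5 = 2379.1 < LCL.

1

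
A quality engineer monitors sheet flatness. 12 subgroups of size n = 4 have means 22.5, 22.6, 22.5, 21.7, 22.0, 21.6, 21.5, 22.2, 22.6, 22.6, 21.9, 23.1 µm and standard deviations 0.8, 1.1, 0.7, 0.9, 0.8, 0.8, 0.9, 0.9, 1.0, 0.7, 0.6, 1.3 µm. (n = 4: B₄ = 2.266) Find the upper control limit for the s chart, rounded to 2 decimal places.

s̄ = (0.8 + 1.1 + 0.7 + 0.9 + 0.8 + 0.8 + 0.9 + 0.9 + 1.0 + 0.7 + 0.6 + 1.3) / 12 = 0.8750
UCL_s = B₄·s̄ = 2.266 × 0.8750 = 1.9828

1.98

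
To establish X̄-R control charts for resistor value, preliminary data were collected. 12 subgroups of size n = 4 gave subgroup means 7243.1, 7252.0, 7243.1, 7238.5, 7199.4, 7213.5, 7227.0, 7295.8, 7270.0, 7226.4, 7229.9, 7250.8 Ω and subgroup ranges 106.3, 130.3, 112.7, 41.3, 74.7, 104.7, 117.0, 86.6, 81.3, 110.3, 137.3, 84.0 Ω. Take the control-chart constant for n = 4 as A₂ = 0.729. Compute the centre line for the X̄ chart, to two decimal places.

7240.79

X̄̄ = (7243.1 + 7252.0 + 7243.1 + 7238.5 + 7199.4 + 7213.5 + 7227.0 + 7295.8 + 7270.0 + 7226.4 + 7229.9 + 7250.8) / 12 = 86889.5000 / 12 = 7240.7917
CL = X̄̄ = 7240.7917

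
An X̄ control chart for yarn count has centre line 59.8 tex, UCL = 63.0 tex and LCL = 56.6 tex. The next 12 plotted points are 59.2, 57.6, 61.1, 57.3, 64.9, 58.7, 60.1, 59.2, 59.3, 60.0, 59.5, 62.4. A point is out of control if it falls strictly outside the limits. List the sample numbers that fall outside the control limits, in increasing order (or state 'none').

Compare each point to [56.6, 63.0]: sample 5 = 64.9 > UCL.

5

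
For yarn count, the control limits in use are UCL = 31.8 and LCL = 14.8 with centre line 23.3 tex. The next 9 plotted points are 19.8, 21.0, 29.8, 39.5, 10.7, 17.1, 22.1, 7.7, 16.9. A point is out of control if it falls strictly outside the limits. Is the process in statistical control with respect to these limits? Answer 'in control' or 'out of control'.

Compare each point to [14.8, 31.8]: sample 4 = 39.5 > UCL; sample 5 = 10.7 < LCL; sample 8 = 7.7 < LCL.

out of control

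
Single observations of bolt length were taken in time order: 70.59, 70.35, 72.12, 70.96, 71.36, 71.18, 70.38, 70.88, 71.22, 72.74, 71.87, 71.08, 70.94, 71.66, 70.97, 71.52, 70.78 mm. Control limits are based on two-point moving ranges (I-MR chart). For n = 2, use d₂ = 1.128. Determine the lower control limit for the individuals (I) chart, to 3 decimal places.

X̄ = (70.59 + 70.35 + 72.12 + 70.96 + 71.36 + 71.18 + 70.38 + 70.88 + 71.22 + 72.74 + 71.87 + 71.08 + 70.94 + 71.66 + 70.97 + 71.52 + 70.78) / 17 = 71.2118
Moving ranges: 0.24, 1.77, 1.16, 0.40, 0.18, 0.80, 0.50, 0.34, 1.52, 0.87, 0.79, 0.14, 0.72, 0.69, 0.55, 0.74; M̄R̄ = 11.4100 / 16 = 0.7131
LCL = X̄ − 3·M̄R̄/d₂ = 71.2118 − 3 × 0.7131 / 1.128 = 69.3152

69.315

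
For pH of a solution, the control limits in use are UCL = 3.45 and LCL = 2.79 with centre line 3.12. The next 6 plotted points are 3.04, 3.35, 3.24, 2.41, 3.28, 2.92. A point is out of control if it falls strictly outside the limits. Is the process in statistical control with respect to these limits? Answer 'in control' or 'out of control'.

out of control

Compare each point to [2.79, 3.45]: sample 4 = 2.41 < LCL.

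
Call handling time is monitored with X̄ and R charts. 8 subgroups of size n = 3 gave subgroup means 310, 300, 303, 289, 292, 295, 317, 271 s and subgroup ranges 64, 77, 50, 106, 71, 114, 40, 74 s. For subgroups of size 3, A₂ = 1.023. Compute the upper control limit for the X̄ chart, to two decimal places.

373.34

X̄̄ = (310 + 300 + 303 + 289 + 292 + 295 + 317 + 271) / 8 = 2377.0000 / 8 = 297.1250
R̄ = (64 + 77 + 50 + 106 + 71 + 114 + 40 + 74) / 8 = 596.0000 / 8 = 74.5000
UCL = X̄̄ + A₂·R̄ = 297.1250 + 1.023 × 74.5000 = 373.3385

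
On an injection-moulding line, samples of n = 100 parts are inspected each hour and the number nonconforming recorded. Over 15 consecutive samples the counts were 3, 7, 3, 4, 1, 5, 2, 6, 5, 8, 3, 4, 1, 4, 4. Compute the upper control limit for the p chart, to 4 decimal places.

p̄ = Σdᵢ / (k·n) = 60 / (15 × 100) = 0.04000
UCL = p̄ + 3·√(p̄(1−p̄)/n) = 0.04000 + 3 × √(0.04000×0.96000/100) = 0.04000 + 3 × 0.01960 = 0.09879

0.0988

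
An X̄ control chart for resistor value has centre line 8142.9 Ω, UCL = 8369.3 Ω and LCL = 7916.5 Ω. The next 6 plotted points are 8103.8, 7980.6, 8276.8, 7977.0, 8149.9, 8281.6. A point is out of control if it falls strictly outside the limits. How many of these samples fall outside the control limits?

All 6 points lie within [7916.5, 8369.3].

0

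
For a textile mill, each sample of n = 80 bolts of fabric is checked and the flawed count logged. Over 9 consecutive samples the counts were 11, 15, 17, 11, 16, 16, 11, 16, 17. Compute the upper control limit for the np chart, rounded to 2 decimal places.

p̄ = Σdᵢ / (k·n) = 130 / (9 × 80) = 0.18056
UCL = np̄ + 3·√(np̄(1−p̄)) = 14.4444 + 3 × √(14.4444×0.81944) = 14.4444 + 3 × 3.4404 = 24.7657

24.77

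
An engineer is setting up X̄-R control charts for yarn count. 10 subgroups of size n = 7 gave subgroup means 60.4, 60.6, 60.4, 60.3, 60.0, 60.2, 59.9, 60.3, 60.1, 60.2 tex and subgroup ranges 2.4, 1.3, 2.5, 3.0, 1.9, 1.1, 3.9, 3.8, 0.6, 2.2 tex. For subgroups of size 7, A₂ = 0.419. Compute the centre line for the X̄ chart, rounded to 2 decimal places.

X̄̄ = (60.4 + 60.6 + 60.4 + 60.3 + 60.0 + 60.2 + 59.9 + 60.3 + 60.1 + 60.2) / 10 = 602.4000 / 10 = 60.2400
CL = X̄̄ = 60.2400

60.24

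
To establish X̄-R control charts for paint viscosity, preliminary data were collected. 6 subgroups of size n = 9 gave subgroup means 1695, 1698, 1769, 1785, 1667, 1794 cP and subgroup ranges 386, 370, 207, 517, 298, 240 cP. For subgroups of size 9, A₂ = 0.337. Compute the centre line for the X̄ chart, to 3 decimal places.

X̄̄ = (1695 + 1698 + 1769 + 1785 + 1667 + 1794) / 6 = 10408.0000 / 6 = 1734.6667
CL = X̄̄ = 1734.6667

1734.667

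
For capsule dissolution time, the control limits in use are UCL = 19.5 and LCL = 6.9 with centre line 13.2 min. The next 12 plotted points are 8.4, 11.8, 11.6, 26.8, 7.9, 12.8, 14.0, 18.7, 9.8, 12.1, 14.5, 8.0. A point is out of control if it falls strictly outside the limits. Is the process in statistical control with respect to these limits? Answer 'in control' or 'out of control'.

out of control

Compare each point to [6.9, 19.5]: sample 4 = 26.8 > UCL.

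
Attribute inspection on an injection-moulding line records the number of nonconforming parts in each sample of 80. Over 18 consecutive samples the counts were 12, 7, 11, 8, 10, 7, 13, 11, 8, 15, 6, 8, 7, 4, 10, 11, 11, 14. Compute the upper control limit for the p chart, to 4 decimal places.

p̄ = Σdᵢ / (k·n) = 173 / (18 × 80) = 0.12014
UCL = p̄ + 3·√(p̄(1−p̄)/n) = 0.12014 + 3 × √(0.12014×0.87986/80) = 0.12014 + 3 × 0.03635 = 0.22919

0.2292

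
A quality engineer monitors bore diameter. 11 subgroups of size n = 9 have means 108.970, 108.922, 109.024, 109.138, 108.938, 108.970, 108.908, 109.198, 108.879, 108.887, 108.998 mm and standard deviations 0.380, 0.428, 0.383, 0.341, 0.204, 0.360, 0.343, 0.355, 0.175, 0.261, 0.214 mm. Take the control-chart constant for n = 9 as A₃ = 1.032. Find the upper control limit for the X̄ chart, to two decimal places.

109.31

X̄̄ = (108.970 + 108.922 + 109.024 + 109.138 + 108.938 + 108.970 + 108.908 + 109.198 + 108.879 + 108.887 + 108.998) / 11 = 108.9847
s̄ = (0.380 + 0.428 + 0.383 + 0.341 + 0.204 + 0.360 + 0.343 + 0.355 + 0.175 + 0.261 + 0.214) / 11 = 0.3131
UCL = X̄̄ + A₃·s̄ = 108.9847 + 1.032 × 0.3131 = 109.3078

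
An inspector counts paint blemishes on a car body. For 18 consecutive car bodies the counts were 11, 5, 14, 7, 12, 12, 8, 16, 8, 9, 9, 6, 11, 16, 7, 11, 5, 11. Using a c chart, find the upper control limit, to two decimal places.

c̄ = (11 + 5 + 14 + 7 + 12 + 12 + 8 + 16 + 8 + 9 + 9 + 6 + 11 + 16 + 7 + 11 + 5 + 11) / 18 = 178 / 18 = 9.8889
UCL = c̄ + 3√c̄ = 9.8889 + 3 × √9.8889 = 9.8889 + 3 × 3.1447 = 19.3229

19.32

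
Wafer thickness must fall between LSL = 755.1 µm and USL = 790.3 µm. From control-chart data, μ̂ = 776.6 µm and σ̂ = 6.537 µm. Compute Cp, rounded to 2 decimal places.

0.90

Cp = (USL − LSL) / (6σ̂) = (790.3 − 755.1) / (6 × 6.537) = 35.2000 / 39.2220 = 0.8975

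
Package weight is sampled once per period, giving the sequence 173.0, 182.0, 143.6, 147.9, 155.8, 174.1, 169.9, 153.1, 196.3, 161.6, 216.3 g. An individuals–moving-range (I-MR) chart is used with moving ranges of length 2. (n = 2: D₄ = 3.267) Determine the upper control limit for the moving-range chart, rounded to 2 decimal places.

75.63

Moving ranges: 9.0, 38.4, 4.3, 7.9, 18.3, 4.2, 16.8, 43.2, 34.7, 54.7; M̄R̄ = 231.5000 / 10 = 23.1500
UCL_MR = D₄·M̄R̄ = 3.267 × 23.1500 = 75.6310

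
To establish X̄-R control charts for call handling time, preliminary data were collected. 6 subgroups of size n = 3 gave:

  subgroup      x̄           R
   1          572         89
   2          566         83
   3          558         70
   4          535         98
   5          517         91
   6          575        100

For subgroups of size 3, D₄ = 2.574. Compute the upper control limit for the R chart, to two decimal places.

227.80

R̄ = (89 + 83 + 70 + 98 + 91 + 100) / 6 = 531.0000 / 6 = 88.5000
UCL_R = D₄·R̄ = 2.574 × 88.5000 = 227.7990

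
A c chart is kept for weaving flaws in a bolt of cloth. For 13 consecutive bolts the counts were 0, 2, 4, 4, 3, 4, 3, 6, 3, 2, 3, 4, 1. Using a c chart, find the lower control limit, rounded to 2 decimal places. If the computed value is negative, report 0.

c̄ = (0 + 2 + 4 + 4 + 3 + 4 + 3 + 6 + 3 + 2 + 3 + 4 + 1) / 13 = 39 / 13 = 3.0000
LCL = c̄ − 3√c̄ = 3.0000 − 3 × 1.7321 = -2.1962 → 0 (cannot be negative)

0.00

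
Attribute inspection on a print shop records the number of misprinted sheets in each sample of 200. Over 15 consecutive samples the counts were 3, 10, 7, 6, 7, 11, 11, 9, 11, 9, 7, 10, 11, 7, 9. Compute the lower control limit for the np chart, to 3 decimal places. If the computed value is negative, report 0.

p̄ = Σdᵢ / (k·n) = 128 / (15 × 200) = 0.04267
LCL = np̄ − 3·√(np̄(1−p̄)) = 8.5333 − 3 × 2.8582 = -0.0412 → 0 (negative, so LCL = 0)

0.000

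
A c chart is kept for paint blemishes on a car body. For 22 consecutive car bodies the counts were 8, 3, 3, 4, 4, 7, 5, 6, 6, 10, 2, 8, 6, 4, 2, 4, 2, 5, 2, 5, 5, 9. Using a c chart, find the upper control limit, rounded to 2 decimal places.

c̄ = (8 + 3 + 3 + 4 + 4 + 7 + 5 + 6 + 6 + 10 + 2 + 8 + 6 + 4 + 2 + 4 + 2 + 5 + 2 + 5 + 5 + 9) / 22 = 110 / 22 = 5.0000
UCL = c̄ + 3√c̄ = 5.0000 + 3 × √5.0000 = 5.0000 + 3 × 2.2361 = 11.7082

11.71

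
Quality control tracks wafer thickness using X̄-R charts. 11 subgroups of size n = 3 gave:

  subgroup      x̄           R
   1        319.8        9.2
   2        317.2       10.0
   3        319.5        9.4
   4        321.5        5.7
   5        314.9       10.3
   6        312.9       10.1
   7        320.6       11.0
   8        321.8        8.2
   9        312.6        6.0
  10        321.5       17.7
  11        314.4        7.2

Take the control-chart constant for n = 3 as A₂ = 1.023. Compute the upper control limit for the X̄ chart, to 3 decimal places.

327.628

X̄̄ = (319.8 + 317.2 + 319.5 + 321.5 + 314.9 + 312.9 + 320.6 + 321.8 + 312.6 + 321.5 + 314.4) / 11 = 3496.7000 / 11 = 317.8818
R̄ = (9.2 + 10.0 + 9.4 + 5.7 + 10.3 + 10.1 + 11.0 + 8.2 + 6.0 + 17.7 + 7.2) / 11 = 104.8000 / 11 = 9.5273
UCL = X̄̄ + A₂·R̄ = 317.8818 + 1.023 × 9.5273 = 327.6282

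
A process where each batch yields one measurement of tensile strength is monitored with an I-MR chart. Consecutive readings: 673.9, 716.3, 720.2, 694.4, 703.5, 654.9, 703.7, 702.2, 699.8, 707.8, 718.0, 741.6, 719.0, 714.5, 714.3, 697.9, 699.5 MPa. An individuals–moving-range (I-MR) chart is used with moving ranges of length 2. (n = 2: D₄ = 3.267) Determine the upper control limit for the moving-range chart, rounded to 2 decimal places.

Moving ranges: 42.4, 3.9, 25.8, 9.1, 48.6, 48.8, 1.5, 2.4, 8.0, 10.2, 23.6, 22.6, 4.5, 0.2, 16.4, 1.6; M̄R̄ = 269.6000 / 16 = 16.8500
UCL_MR = D₄·M̄R̄ = 3.267 × 16.8500 = 55.0490

55.05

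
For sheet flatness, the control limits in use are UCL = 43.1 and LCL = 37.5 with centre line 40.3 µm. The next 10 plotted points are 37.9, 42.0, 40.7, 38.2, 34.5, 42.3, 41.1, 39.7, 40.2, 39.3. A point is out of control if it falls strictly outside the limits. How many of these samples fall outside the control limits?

1

Compare each point to [37.5, 43.1]: sample 5 = 34.5 < LCL.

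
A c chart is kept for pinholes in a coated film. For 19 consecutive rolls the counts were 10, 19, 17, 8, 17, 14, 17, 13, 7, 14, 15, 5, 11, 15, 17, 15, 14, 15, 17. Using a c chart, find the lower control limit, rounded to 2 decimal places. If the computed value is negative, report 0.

2.59

c̄ = (10 + 19 + 17 + 8 + 17 + 14 + 17 + 13 + 7 + 14 + 15 + 5 + 11 + 15 + 17 + 15 + 14 + 15 + 17) / 19 = 260 / 19 = 13.6842
LCL = c̄ − 3√c̄ = 13.6842 − 3 × 3.6992 = 2.5866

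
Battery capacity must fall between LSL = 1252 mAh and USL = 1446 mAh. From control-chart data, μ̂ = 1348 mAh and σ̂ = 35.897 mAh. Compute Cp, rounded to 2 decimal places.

Cp = (USL − LSL) / (6σ̂) = (1446 − 1252) / (6 × 35.897) = 194.0000 / 215.3820 = 0.9007

0.90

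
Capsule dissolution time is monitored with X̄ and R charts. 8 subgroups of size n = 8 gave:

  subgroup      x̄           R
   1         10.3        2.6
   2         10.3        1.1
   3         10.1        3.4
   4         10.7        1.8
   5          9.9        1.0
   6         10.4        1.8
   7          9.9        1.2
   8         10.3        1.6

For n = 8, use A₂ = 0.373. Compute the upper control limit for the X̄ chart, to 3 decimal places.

10.914

X̄̄ = (10.3 + 10.3 + 10.1 + 10.7 + 9.9 + 10.4 + 9.9 + 10.3) / 8 = 81.9000 / 8 = 10.2375
R̄ = (2.6 + 1.1 + 3.4 + 1.8 + 1.0 + 1.8 + 1.2 + 1.6) / 8 = 14.5000 / 8 = 1.8125
UCL = X̄̄ + A₂·R̄ = 10.2375 + 0.373 × 1.8125 = 10.9136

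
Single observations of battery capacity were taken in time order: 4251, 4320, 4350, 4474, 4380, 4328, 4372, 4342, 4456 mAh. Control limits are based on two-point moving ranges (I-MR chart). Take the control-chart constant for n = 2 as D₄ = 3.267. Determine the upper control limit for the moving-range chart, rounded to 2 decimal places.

Moving ranges: 69, 30, 124, 94, 52, 44, 30, 114; M̄R̄ = 557.0000 / 8 = 69.6250
UCL_MR = D₄·M̄R̄ = 3.267 × 69.6250 = 227.4649

227.46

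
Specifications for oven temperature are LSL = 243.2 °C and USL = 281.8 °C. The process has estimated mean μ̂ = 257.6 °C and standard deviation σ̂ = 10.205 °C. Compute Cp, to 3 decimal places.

0.630

Cp = (USL − LSL) / (6σ̂) = (281.8 − 243.2) / (6 × 10.205) = 38.6000 / 61.2300 = 0.6304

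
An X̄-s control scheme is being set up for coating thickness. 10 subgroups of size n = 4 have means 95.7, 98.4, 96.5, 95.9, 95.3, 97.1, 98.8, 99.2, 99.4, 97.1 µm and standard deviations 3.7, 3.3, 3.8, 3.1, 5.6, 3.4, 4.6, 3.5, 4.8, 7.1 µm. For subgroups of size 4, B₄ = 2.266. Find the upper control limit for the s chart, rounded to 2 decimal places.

s̄ = (3.7 + 3.3 + 3.8 + 3.1 + 5.6 + 3.4 + 4.6 + 3.5 + 4.8 + 7.1) / 10 = 4.2900
UCL_s = B₄·s̄ = 2.266 × 4.2900 = 9.7211

9.72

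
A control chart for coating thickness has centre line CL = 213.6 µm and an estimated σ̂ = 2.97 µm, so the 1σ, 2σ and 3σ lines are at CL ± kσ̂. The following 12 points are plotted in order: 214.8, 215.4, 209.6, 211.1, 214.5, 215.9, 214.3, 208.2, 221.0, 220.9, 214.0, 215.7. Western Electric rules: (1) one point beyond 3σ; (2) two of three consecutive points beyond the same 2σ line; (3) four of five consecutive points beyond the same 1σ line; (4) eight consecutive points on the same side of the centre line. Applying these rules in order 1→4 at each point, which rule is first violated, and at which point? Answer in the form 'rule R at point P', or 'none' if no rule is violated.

Zone of each point (C = within 1σ̂, B = 1σ̂–2σ̂, A = 2σ̂–3σ̂, * = beyond 3σ̂; sign = side of CL): 1:+C, 2:+C, 3:-B, 4:-C, 5:+C, 6:+C, 7:+C, 8:-B, 9:+A, 10:+A, 11:+C, 12:+C
Rule 2 (two of three consecutive points beyond the same 2σ limit) is satisfied at point 10.

rule 2 at point 10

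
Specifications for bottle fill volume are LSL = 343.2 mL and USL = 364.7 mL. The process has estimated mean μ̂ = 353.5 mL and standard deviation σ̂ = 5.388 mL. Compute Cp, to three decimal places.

0.665

Cp = (USL − LSL) / (6σ̂) = (364.7 − 343.2) / (6 × 5.388) = 21.5000 / 32.3280 = 0.6651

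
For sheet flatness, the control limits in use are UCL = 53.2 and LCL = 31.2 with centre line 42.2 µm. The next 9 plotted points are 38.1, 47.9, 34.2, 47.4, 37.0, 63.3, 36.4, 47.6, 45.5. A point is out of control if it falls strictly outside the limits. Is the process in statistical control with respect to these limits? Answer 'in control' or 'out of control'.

Compare each point to [31.2, 53.2]: sample 6 = 63.3 > UCL.

out of control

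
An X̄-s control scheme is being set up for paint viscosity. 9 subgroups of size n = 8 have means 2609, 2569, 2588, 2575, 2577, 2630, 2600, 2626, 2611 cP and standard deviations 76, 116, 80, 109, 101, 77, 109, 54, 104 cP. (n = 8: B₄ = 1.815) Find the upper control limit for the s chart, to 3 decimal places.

s̄ = (76 + 116 + 80 + 109 + 101 + 77 + 109 + 54 + 104) / 9 = 91.7778
UCL_s = B₄·s̄ = 1.815 × 91.7778 = 166.5767

166.577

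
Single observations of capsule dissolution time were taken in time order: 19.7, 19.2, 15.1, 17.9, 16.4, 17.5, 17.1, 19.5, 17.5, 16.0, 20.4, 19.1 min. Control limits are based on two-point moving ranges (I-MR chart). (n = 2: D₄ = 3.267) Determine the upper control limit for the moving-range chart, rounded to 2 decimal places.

6.53

Moving ranges: 0.5, 4.1, 2.8, 1.5, 1.1, 0.4, 2.4, 2.0, 1.5, 4.4, 1.3; M̄R̄ = 22.0000 / 11 = 2.0000
UCL_MR = D₄·M̄R̄ = 3.267 × 2.0000 = 6.5340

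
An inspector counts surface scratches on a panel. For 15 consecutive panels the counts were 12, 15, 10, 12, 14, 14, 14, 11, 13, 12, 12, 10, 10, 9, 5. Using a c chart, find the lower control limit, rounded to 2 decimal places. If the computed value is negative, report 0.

1.35

c̄ = (12 + 15 + 10 + 12 + 14 + 14 + 14 + 11 + 13 + 12 + 12 + 10 + 10 + 9 + 5) / 15 = 173 / 15 = 11.5333
LCL = c̄ − 3√c̄ = 11.5333 − 3 × 3.3961 = 1.3451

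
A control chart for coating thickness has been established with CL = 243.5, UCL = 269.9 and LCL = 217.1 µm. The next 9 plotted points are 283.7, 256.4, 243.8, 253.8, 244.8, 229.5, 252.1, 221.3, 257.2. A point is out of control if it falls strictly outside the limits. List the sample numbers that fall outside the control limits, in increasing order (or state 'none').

Compare each point to [217.1, 269.9]: sample 1 = 283.7 > UCL.

1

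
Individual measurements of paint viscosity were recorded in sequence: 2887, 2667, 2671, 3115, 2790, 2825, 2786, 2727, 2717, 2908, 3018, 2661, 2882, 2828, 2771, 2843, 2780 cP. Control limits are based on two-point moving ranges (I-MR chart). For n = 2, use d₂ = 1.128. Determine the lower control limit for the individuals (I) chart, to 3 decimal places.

X̄ = (2887 + 2667 + 2671 + 3115 + 2790 + 2825 + 2786 + 2727 + 2717 + 2908 + 3018 + 2661 + 2882 + 2828 + 2771 + 2843 + 2780) / 17 = 2816.2353
Moving ranges: 220, 4, 444, 325, 35, 39, 59, 10, 191, 110, 357, 221, 54, 57, 72, 63; M̄R̄ = 2261.0000 / 16 = 141.3125
LCL = X̄ − 3·M̄R̄/d₂ = 2816.2353 − 3 × 141.3125 / 1.128 = 2440.4042

2440.404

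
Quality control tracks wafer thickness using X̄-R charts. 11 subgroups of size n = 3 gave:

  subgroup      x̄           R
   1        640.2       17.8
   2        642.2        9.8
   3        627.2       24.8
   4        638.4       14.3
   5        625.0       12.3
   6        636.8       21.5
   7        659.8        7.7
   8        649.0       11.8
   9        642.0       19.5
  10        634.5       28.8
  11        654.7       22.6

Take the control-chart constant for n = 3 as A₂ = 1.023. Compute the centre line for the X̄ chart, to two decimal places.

X̄̄ = (640.2 + 642.2 + 627.2 + 638.4 + 625.0 + 636.8 + 659.8 + 649.0 + 642.0 + 634.5 + 654.7) / 11 = 7049.8000 / 11 = 640.8909
CL = X̄̄ = 640.8909

640.89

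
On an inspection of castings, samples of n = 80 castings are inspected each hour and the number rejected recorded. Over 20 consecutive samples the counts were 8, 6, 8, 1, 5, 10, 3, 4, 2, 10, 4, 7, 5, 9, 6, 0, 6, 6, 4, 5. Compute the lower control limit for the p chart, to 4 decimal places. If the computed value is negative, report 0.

0.0000

p̄ = Σdᵢ / (k·n) = 109 / (20 × 80) = 0.06813
LCL = p̄ − 3·√(p̄(1−p̄)/n) = 0.06813 − 3 × 0.02817 = -0.01639 → 0 (negative, so LCL = 0)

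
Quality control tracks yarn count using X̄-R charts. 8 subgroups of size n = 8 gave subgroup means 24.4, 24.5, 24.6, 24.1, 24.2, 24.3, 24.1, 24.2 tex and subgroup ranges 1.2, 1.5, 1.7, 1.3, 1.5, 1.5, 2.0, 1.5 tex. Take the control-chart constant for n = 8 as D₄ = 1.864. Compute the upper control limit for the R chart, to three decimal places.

2.843

R̄ = (1.2 + 1.5 + 1.7 + 1.3 + 1.5 + 1.5 + 2.0 + 1.5) / 8 = 12.2000 / 8 = 1.5250
UCL_R = D₄·R̄ = 1.864 × 1.5250 = 2.8426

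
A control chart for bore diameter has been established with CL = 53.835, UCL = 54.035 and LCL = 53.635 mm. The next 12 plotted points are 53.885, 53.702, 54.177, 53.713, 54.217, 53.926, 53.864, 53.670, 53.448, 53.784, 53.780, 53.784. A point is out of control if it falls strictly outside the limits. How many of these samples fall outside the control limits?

Compare each point to [53.635, 54.035]: sample 3 = 54.177 > UCL; sample 5 = 54.217 > UCL; sample 9 = 53.448 < LCL.

3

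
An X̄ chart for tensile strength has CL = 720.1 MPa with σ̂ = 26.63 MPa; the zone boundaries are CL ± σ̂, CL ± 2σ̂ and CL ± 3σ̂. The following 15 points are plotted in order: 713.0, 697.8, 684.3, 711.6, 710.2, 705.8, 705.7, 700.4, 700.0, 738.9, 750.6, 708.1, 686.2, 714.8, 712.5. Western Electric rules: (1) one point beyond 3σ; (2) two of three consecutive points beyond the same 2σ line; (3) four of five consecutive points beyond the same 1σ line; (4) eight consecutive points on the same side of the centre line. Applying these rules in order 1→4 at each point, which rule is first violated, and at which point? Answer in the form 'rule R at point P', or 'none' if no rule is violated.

rule 4 at point 8

Zone of each point (C = within 1σ̂, B = 1σ̂–2σ̂, A = 2σ̂–3σ̂, * = beyond 3σ̂; sign = side of CL): 1:-C, 2:-C, 3:-B, 4:-C, 5:-C, 6:-C, 7:-C, 8:-C, 9:-C, 10:+C, 11:+B, 12:-C, 13:-B, 14:-C, 15:-C
Rule 4 (eight consecutive points on the same side of the centre line) is satisfied at point 8.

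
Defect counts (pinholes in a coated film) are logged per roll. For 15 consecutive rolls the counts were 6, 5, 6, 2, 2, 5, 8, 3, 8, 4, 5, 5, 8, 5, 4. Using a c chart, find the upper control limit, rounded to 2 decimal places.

c̄ = (6 + 5 + 6 + 2 + 2 + 5 + 8 + 3 + 8 + 4 + 5 + 5 + 8 + 5 + 4) / 15 = 76 / 15 = 5.0667
UCL = c̄ + 3√c̄ = 5.0667 + 3 × √5.0667 = 5.0667 + 3 × 2.2509 = 11.8194

11.82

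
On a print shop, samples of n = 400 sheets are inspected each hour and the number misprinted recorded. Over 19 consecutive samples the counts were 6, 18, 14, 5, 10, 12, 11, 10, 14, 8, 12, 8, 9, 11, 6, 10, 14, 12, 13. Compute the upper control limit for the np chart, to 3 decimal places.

20.358

p̄ = Σdᵢ / (k·n) = 203 / (19 × 400) = 0.02671
UCL = np̄ + 3·√(np̄(1−p̄)) = 10.6842 + 3 × √(10.6842×0.97329) = 10.6842 + 3 × 3.2247 = 20.3584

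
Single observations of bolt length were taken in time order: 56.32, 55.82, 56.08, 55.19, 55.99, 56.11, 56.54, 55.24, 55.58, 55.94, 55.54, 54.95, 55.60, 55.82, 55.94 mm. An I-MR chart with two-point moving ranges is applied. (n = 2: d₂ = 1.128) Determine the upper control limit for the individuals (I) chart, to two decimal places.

57.10

X̄ = (56.32 + 55.82 + 56.08 + 55.19 + 55.99 + 56.11 + 56.54 + 55.24 + 55.58 + 55.94 + 55.54 + 54.95 + 55.60 + 55.82 + 55.94) / 15 = 55.7773
Moving ranges: 0.50, 0.26, 0.89, 0.80, 0.12, 0.43, 1.30, 0.34, 0.36, 0.40, 0.59, 0.65, 0.22, 0.12; M̄R̄ = 6.9800 / 14 = 0.4986
UCL = X̄ + 3·M̄R̄/d₂ = 55.7773 + 3 × 0.4986 / 1.128 = 57.1033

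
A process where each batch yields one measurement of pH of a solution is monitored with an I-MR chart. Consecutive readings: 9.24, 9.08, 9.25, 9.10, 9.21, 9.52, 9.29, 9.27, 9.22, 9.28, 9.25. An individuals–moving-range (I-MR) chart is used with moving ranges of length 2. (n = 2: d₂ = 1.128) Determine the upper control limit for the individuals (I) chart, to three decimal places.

X̄ = (9.24 + 9.08 + 9.25 + 9.10 + 9.21 + 9.52 + 9.29 + 9.27 + 9.22 + 9.28 + 9.25) / 11 = 9.2464
Moving ranges: 0.16, 0.17, 0.15, 0.11, 0.31, 0.23, 0.02, 0.05, 0.06, 0.03; M̄R̄ = 1.2900 / 10 = 0.1290
UCL = X̄ + 3·M̄R̄/d₂ = 9.2464 + 3 × 0.1290 / 1.128 = 9.5894

9.589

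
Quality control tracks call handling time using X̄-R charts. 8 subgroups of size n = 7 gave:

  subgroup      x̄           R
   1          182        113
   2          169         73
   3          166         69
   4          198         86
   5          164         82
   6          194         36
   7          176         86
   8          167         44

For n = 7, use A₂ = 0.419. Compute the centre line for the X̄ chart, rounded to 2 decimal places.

X̄̄ = (182 + 169 + 166 + 198 + 164 + 194 + 176 + 167) / 8 = 1416.0000 / 8 = 177.0000
CL = X̄̄ = 177.0000

177.00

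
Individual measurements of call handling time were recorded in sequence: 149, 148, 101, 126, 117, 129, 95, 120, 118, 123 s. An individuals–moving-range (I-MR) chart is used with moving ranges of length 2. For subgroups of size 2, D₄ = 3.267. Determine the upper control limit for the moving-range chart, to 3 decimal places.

58.080

Moving ranges: 1, 47, 25, 9, 12, 34, 25, 2, 5; M̄R̄ = 160.0000 / 9 = 17.7778
UCL_MR = D₄·M̄R̄ = 3.267 × 17.7778 = 58.0800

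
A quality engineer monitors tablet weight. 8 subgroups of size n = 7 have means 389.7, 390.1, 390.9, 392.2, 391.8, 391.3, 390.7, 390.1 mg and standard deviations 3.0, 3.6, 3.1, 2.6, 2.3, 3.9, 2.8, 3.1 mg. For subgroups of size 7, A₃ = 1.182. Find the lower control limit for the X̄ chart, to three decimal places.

X̄̄ = (389.7 + 390.1 + 390.9 + 392.2 + 391.8 + 391.3 + 390.7 + 390.1) / 8 = 390.8500
s̄ = (3.0 + 3.6 + 3.1 + 2.6 + 2.3 + 3.9 + 2.8 + 3.1) / 8 = 3.0500
LCL = X̄̄ − A₃·s̄ = 390.8500 − 1.182 × 3.0500 = 387.2449

387.245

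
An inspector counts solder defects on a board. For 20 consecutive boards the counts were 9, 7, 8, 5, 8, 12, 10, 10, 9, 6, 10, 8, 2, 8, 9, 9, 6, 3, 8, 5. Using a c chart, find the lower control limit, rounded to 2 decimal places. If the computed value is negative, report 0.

0.00

c̄ = (9 + 7 + 8 + 5 + 8 + 12 + 10 + 10 + 9 + 6 + 10 + 8 + 2 + 8 + 9 + 9 + 6 + 3 + 8 + 5) / 20 = 152 / 20 = 7.6000
LCL = c̄ − 3√c̄ = 7.6000 − 3 × 2.7568 = -0.6704 → 0 (cannot be negative)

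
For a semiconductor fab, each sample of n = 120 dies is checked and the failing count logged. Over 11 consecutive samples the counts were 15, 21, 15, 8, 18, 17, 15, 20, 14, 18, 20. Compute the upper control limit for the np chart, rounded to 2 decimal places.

27.76

p̄ = Σdᵢ / (k·n) = 181 / (11 × 120) = 0.13712
UCL = np̄ + 3·√(np̄(1−p̄)) = 16.4545 + 3 × √(16.4545×0.86288) = 16.4545 + 3 × 3.7681 = 27.7587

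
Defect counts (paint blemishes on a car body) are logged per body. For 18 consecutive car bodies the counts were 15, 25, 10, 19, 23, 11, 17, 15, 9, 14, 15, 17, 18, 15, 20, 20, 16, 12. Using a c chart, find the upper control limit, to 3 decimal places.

c̄ = (15 + 25 + 10 + 19 + 23 + 11 + 17 + 15 + 9 + 14 + 15 + 17 + 18 + 15 + 20 + 20 + 16 + 12) / 18 = 291 / 18 = 16.1667
UCL = c̄ + 3√c̄ = 16.1667 + 3 × √16.1667 = 16.1667 + 3 × 4.0208 = 28.2290

28.229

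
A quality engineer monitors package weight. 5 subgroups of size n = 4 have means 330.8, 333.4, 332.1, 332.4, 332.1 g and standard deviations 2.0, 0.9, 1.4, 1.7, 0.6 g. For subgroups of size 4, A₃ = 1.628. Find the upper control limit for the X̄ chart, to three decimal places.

X̄̄ = (330.8 + 333.4 + 332.1 + 332.4 + 332.1) / 5 = 332.1600
s̄ = (2.0 + 0.9 + 1.4 + 1.7 + 0.6) / 5 = 1.3200
UCL = X̄̄ + A₃·s̄ = 332.1600 + 1.628 × 1.3200 = 334.3090

334.309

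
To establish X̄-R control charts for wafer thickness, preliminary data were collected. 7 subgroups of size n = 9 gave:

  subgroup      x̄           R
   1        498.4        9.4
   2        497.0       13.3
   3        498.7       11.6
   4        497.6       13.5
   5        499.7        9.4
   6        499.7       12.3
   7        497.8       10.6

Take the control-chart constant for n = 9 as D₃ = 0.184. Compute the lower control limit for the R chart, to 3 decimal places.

2.105

R̄ = (9.4 + 13.3 + 11.6 + 13.5 + 9.4 + 12.3 + 10.6) / 7 = 80.1000 / 7 = 11.4429
LCL_R = D₃·R̄ = 0.184 × 11.4429 = 2.1055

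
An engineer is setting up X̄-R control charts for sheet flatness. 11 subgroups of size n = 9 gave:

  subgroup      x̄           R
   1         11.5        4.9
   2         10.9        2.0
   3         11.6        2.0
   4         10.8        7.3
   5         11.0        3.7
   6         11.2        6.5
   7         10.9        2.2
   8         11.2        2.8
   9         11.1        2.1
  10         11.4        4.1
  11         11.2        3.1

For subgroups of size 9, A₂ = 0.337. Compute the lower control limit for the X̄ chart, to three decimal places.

9.917

X̄̄ = (11.5 + 10.9 + 11.6 + 10.8 + 11.0 + 11.2 + 10.9 + 11.2 + 11.1 + 11.4 + 11.2) / 11 = 122.8000 / 11 = 11.1636
R̄ = (4.9 + 2.0 + 2.0 + 7.3 + 3.7 + 6.5 + 2.2 + 2.8 + 2.1 + 4.1 + 3.1) / 11 = 40.7000 / 11 = 3.7000
LCL = X̄̄ − A₂·R̄ = 11.1636 − 0.337 × 3.7000 = 9.9167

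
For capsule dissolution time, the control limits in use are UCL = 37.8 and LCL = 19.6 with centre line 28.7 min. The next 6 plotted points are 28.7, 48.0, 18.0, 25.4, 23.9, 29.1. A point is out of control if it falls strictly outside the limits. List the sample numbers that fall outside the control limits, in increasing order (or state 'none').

2, 3

Compare each point to [19.6, 37.8]: sample 2 = 48.0 > UCL; sample 3 = 18.0 < LCL.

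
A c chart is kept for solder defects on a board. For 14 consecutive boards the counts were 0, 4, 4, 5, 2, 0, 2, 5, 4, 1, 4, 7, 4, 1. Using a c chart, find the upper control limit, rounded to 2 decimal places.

8.33

c̄ = (0 + 4 + 4 + 5 + 2 + 0 + 2 + 5 + 4 + 1 + 4 + 7 + 4 + 1) / 14 = 43 / 14 = 3.0714
UCL = c̄ + 3√c̄ = 3.0714 + 3 × √3.0714 = 3.0714 + 3 × 1.7525 = 8.3291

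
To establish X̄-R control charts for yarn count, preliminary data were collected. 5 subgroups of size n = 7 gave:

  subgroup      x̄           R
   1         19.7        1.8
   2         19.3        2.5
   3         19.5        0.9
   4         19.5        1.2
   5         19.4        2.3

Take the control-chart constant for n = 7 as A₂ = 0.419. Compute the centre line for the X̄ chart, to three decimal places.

19.480

X̄̄ = (19.7 + 19.3 + 19.5 + 19.5 + 19.4) / 5 = 97.4000 / 5 = 19.4800
CL = X̄̄ = 19.4800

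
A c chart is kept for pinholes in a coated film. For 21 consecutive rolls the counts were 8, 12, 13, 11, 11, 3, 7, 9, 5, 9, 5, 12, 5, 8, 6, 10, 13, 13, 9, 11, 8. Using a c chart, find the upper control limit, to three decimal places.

17.929

c̄ = (8 + 12 + 13 + 11 + 11 + 3 + 7 + 9 + 5 + 9 + 5 + 12 + 5 + 8 + 6 + 10 + 13 + 13 + 9 + 11 + 8) / 21 = 188 / 21 = 8.9524
UCL = c̄ + 3√c̄ = 8.9524 + 3 × √8.9524 = 8.9524 + 3 × 2.9921 = 17.9285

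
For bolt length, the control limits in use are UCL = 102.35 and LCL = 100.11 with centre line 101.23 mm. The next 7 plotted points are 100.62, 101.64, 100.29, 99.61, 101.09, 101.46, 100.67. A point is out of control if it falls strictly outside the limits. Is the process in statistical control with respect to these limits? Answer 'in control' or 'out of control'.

Compare each point to [100.11, 102.35]: sample 4 = 99.61 < LCL.

out of control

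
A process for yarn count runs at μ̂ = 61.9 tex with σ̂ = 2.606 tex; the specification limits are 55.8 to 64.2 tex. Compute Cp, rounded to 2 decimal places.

0.54

Cp = (USL − LSL) / (6σ̂) = (64.2 − 55.8) / (6 × 2.606) = 8.4000 / 15.6360 = 0.5372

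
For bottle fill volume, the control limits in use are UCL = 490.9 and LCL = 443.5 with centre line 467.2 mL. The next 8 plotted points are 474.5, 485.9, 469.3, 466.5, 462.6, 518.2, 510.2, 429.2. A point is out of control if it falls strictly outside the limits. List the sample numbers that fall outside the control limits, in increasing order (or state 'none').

6, 7, 8

Compare each point to [443.5, 490.9]: sample 6 = 518.2 > UCL; sample 7 = 510.2 > UCL; sample 8 = 429.2 < LCL.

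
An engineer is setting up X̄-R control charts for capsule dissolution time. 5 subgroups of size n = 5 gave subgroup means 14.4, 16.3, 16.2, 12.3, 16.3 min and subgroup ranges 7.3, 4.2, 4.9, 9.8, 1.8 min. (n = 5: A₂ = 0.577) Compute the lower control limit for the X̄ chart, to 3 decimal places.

11.869

X̄̄ = (14.4 + 16.3 + 16.2 + 12.3 + 16.3) / 5 = 75.5000 / 5 = 15.1000
R̄ = (7.3 + 4.2 + 4.9 + 9.8 + 1.8) / 5 = 28.0000 / 5 = 5.6000
LCL = X̄̄ − A₂·R̄ = 15.1000 − 0.577 × 5.6000 = 11.8688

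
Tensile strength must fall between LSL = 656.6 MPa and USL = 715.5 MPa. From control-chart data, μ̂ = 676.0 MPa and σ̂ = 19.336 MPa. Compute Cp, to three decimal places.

Cp = (USL − LSL) / (6σ̂) = (715.5 − 656.6) / (6 × 19.336) = 58.9000 / 116.0160 = 0.5077

0.508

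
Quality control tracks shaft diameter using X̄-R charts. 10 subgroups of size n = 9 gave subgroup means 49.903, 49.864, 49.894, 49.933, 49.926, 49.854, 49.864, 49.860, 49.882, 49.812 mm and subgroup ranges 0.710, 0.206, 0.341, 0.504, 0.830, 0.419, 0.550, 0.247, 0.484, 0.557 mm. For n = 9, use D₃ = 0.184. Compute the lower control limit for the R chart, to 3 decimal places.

0.089

R̄ = (0.710 + 0.206 + 0.341 + 0.504 + 0.830 + 0.419 + 0.550 + 0.247 + 0.484 + 0.557) / 10 = 4.8480 / 10 = 0.4848
LCL_R = D₃·R̄ = 0.184 × 0.4848 = 0.0892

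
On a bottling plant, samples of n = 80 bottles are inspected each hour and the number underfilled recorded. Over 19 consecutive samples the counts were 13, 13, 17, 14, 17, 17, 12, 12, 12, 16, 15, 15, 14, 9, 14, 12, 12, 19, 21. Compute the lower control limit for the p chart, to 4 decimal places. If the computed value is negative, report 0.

0.0513

p̄ = Σdᵢ / (k·n) = 274 / (19 × 80) = 0.18026
LCL = p̄ − 3·√(p̄(1−p̄)/n) = 0.18026 − 3 × 0.04298 = 0.05133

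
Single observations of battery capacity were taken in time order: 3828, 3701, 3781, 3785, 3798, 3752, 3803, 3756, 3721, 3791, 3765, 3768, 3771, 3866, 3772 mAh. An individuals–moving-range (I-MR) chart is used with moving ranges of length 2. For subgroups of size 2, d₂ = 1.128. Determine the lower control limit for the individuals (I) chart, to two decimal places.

X̄ = (3828 + 3701 + 3781 + 3785 + 3798 + 3752 + 3803 + 3756 + 3721 + 3791 + 3765 + 3768 + 3771 + 3866 + 3772) / 15 = 3777.2000
Moving ranges: 127, 80, 4, 13, 46, 51, 47, 35, 70, 26, 3, 3, 95, 94; M̄R̄ = 694.0000 / 14 = 49.5714
LCL = X̄ − 3·M̄R̄/d₂ = 3777.2000 − 3 × 49.5714 / 1.128 = 3645.3611

3645.36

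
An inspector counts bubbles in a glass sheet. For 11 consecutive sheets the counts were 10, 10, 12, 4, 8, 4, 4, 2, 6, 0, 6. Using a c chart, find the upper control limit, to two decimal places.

c̄ = (10 + 10 + 12 + 4 + 8 + 4 + 4 + 2 + 6 + 0 + 6) / 11 = 66 / 11 = 6.0000
UCL = c̄ + 3√c̄ = 6.0000 + 3 × √6.0000 = 6.0000 + 3 × 2.4495 = 13.3485

13.35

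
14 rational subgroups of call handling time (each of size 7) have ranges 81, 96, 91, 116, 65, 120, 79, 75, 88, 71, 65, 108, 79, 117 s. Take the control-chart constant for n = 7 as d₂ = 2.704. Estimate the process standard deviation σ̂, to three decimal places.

R̄ = (81 + 96 + 91 + 116 + 65 + 120 + 79 + 75 + 88 + 71 + 65 + 108 + 79 + 117) / 14 = 89.3571
σ̂ = R̄ / d₂ = 89.3571 / 2.704 = 33.0463

33.046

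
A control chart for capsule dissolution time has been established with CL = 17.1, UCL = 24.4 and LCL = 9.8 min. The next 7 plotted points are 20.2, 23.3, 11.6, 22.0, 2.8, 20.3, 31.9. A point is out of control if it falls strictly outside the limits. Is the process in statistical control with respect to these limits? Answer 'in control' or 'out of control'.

out of control

Compare each point to [9.8, 24.4]: sample 5 = 2.8 < LCL; sample 7 = 31.9 > UCL.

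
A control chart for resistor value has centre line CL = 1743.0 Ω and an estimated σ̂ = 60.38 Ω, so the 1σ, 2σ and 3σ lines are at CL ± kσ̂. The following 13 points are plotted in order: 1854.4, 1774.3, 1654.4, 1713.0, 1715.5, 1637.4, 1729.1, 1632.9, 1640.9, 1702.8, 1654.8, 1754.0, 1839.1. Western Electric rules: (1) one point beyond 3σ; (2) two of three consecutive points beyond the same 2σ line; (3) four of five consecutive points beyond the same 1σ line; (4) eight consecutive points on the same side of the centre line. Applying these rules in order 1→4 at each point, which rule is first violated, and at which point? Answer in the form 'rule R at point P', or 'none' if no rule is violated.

rule 4 at point 10

Zone of each point (C = within 1σ̂, B = 1σ̂–2σ̂, A = 2σ̂–3σ̂, * = beyond 3σ̂; sign = side of CL): 1:+B, 2:+C, 3:-B, 4:-C, 5:-C, 6:-B, 7:-C, 8:-B, 9:-B, 10:-C, 11:-B, 12:+C, 13:+B
Rule 4 (eight consecutive points on the same side of the centre line) is satisfied at point 10.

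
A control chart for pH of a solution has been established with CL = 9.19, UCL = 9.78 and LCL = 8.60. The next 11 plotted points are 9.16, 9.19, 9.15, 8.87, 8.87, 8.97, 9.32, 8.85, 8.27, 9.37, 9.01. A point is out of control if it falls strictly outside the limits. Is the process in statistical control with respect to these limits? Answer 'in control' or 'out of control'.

Compare each point to [8.60, 9.78]: sample 9 = 8.27 < LCL.

out of control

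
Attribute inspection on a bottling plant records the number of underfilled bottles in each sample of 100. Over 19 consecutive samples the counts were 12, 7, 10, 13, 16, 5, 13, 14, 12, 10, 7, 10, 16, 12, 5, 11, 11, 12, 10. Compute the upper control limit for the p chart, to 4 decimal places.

p̄ = Σdᵢ / (k·n) = 206 / (19 × 100) = 0.10842
UCL = p̄ + 3·√(p̄(1−p̄)/n) = 0.10842 + 3 × √(0.10842×0.89158/100) = 0.10842 + 3 × 0.03109 = 0.20169

0.2017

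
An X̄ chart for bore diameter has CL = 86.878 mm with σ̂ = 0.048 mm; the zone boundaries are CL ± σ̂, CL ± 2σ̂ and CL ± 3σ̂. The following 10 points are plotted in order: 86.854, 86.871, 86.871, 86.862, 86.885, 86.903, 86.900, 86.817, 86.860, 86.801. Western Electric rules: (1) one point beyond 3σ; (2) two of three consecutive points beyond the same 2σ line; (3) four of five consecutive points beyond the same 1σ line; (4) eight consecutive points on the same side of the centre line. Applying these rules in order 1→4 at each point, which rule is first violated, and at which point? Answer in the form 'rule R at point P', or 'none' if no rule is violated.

Zone of each point (C = within 1σ̂, B = 1σ̂–2σ̂, A = 2σ̂–3σ̂, * = beyond 3σ̂; sign = side of CL): 1:-C, 2:-C, 3:-C, 4:-C, 5:+C, 6:+C, 7:+C, 8:-B, 9:-C, 10:-B
No rule fires across all 10 points.

none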